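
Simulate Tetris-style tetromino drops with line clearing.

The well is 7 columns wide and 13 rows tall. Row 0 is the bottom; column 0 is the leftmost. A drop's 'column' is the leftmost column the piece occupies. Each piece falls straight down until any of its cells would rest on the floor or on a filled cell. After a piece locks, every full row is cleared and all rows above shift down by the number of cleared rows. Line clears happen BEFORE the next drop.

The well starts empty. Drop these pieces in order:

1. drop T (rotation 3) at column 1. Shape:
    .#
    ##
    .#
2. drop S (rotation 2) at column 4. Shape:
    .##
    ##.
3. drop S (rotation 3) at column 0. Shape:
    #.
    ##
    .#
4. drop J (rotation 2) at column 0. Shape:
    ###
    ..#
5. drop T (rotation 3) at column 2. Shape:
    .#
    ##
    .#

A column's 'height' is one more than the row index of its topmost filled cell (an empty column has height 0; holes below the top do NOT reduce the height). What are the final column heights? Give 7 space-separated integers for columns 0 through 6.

Drop 1: T rot3 at col 1 lands with bottom-row=0; cleared 0 line(s) (total 0); column heights now [0 2 3 0 0 0 0], max=3
Drop 2: S rot2 at col 4 lands with bottom-row=0; cleared 0 line(s) (total 0); column heights now [0 2 3 0 1 2 2], max=3
Drop 3: S rot3 at col 0 lands with bottom-row=2; cleared 0 line(s) (total 0); column heights now [5 4 3 0 1 2 2], max=5
Drop 4: J rot2 at col 0 lands with bottom-row=4; cleared 0 line(s) (total 0); column heights now [6 6 6 0 1 2 2], max=6
Drop 5: T rot3 at col 2 lands with bottom-row=5; cleared 0 line(s) (total 0); column heights now [6 6 7 8 1 2 2], max=8

Answer: 6 6 7 8 1 2 2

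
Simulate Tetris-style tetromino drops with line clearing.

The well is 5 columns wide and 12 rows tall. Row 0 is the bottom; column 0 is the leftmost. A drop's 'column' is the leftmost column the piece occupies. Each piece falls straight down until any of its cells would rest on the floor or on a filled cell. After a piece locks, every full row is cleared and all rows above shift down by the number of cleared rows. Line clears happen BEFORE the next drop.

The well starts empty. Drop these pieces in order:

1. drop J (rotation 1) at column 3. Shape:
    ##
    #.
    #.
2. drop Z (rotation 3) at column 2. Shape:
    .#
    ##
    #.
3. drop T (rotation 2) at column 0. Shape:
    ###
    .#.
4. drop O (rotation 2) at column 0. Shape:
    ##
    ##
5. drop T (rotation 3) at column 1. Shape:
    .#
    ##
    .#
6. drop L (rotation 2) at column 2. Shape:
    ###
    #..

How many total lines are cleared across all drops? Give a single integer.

Answer: 0

Derivation:
Drop 1: J rot1 at col 3 lands with bottom-row=0; cleared 0 line(s) (total 0); column heights now [0 0 0 3 3], max=3
Drop 2: Z rot3 at col 2 lands with bottom-row=2; cleared 0 line(s) (total 0); column heights now [0 0 4 5 3], max=5
Drop 3: T rot2 at col 0 lands with bottom-row=3; cleared 0 line(s) (total 0); column heights now [5 5 5 5 3], max=5
Drop 4: O rot2 at col 0 lands with bottom-row=5; cleared 0 line(s) (total 0); column heights now [7 7 5 5 3], max=7
Drop 5: T rot3 at col 1 lands with bottom-row=6; cleared 0 line(s) (total 0); column heights now [7 8 9 5 3], max=9
Drop 6: L rot2 at col 2 lands with bottom-row=9; cleared 0 line(s) (total 0); column heights now [7 8 11 11 11], max=11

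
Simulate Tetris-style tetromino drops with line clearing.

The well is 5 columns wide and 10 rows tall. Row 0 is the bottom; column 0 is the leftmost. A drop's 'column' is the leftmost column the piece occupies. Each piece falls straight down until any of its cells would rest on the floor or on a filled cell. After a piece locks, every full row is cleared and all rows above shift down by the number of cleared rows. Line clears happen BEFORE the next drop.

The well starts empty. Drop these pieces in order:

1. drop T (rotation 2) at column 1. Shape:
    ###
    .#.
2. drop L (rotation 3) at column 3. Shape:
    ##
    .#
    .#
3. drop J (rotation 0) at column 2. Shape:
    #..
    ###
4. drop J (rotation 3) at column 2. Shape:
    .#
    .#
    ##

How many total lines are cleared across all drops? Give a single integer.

Answer: 0

Derivation:
Drop 1: T rot2 at col 1 lands with bottom-row=0; cleared 0 line(s) (total 0); column heights now [0 2 2 2 0], max=2
Drop 2: L rot3 at col 3 lands with bottom-row=0; cleared 0 line(s) (total 0); column heights now [0 2 2 3 3], max=3
Drop 3: J rot0 at col 2 lands with bottom-row=3; cleared 0 line(s) (total 0); column heights now [0 2 5 4 4], max=5
Drop 4: J rot3 at col 2 lands with bottom-row=5; cleared 0 line(s) (total 0); column heights now [0 2 6 8 4], max=8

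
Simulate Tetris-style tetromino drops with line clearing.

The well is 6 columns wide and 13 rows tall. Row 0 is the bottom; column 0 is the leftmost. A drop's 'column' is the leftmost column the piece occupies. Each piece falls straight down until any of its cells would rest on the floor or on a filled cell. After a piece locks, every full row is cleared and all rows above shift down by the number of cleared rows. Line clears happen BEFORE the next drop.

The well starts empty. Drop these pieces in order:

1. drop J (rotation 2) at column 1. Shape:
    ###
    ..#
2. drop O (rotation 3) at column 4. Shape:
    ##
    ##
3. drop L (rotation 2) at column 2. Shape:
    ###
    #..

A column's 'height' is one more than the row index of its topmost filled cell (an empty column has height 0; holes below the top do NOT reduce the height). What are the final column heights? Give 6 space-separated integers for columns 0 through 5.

Answer: 0 2 4 4 4 2

Derivation:
Drop 1: J rot2 at col 1 lands with bottom-row=0; cleared 0 line(s) (total 0); column heights now [0 2 2 2 0 0], max=2
Drop 2: O rot3 at col 4 lands with bottom-row=0; cleared 0 line(s) (total 0); column heights now [0 2 2 2 2 2], max=2
Drop 3: L rot2 at col 2 lands with bottom-row=2; cleared 0 line(s) (total 0); column heights now [0 2 4 4 4 2], max=4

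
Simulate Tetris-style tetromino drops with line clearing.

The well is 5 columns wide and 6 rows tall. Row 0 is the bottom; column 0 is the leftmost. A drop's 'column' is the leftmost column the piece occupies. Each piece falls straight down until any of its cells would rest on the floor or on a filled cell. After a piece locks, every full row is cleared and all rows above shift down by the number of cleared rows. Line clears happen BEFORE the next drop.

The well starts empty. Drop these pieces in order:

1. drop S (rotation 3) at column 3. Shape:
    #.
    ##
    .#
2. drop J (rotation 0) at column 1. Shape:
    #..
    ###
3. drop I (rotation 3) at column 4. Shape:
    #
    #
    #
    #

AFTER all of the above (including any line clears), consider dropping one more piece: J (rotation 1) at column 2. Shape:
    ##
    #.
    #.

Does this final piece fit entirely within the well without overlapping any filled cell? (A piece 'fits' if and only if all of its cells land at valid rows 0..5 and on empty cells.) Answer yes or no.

Drop 1: S rot3 at col 3 lands with bottom-row=0; cleared 0 line(s) (total 0); column heights now [0 0 0 3 2], max=3
Drop 2: J rot0 at col 1 lands with bottom-row=3; cleared 0 line(s) (total 0); column heights now [0 5 4 4 2], max=5
Drop 3: I rot3 at col 4 lands with bottom-row=2; cleared 0 line(s) (total 0); column heights now [0 5 4 4 6], max=6
Test piece J rot1 at col 2 (width 2): heights before test = [0 5 4 4 6]; fits = False

Answer: no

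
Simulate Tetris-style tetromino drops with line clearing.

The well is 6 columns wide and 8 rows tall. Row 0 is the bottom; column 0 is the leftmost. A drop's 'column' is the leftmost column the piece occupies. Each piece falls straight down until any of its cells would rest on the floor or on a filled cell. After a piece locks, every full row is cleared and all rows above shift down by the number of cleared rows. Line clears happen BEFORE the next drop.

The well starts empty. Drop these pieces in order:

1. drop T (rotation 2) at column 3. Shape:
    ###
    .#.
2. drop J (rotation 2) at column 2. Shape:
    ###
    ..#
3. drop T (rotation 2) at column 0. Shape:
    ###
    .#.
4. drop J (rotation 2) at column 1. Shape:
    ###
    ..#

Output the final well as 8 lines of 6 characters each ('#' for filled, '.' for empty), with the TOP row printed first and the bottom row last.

Answer: ......
......
.###..
####..
.####.
....#.
...###
....#.

Derivation:
Drop 1: T rot2 at col 3 lands with bottom-row=0; cleared 0 line(s) (total 0); column heights now [0 0 0 2 2 2], max=2
Drop 2: J rot2 at col 2 lands with bottom-row=2; cleared 0 line(s) (total 0); column heights now [0 0 4 4 4 2], max=4
Drop 3: T rot2 at col 0 lands with bottom-row=3; cleared 0 line(s) (total 0); column heights now [5 5 5 4 4 2], max=5
Drop 4: J rot2 at col 1 lands with bottom-row=4; cleared 0 line(s) (total 0); column heights now [5 6 6 6 4 2], max=6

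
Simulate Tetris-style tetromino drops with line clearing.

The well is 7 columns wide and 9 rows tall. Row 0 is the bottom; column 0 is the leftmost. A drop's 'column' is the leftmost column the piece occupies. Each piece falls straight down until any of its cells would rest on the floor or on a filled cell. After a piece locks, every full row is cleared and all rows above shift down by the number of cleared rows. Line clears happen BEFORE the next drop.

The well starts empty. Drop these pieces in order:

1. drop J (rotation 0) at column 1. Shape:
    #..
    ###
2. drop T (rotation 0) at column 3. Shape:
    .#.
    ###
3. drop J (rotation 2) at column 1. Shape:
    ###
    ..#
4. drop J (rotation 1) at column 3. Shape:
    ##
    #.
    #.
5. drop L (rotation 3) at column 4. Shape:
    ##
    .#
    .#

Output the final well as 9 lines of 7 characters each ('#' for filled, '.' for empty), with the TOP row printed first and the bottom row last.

Answer: .......
....##.
...###.
...#.#.
...#...
.###...
...##..
.#.###.
.###...

Derivation:
Drop 1: J rot0 at col 1 lands with bottom-row=0; cleared 0 line(s) (total 0); column heights now [0 2 1 1 0 0 0], max=2
Drop 2: T rot0 at col 3 lands with bottom-row=1; cleared 0 line(s) (total 0); column heights now [0 2 1 2 3 2 0], max=3
Drop 3: J rot2 at col 1 lands with bottom-row=2; cleared 0 line(s) (total 0); column heights now [0 4 4 4 3 2 0], max=4
Drop 4: J rot1 at col 3 lands with bottom-row=4; cleared 0 line(s) (total 0); column heights now [0 4 4 7 7 2 0], max=7
Drop 5: L rot3 at col 4 lands with bottom-row=5; cleared 0 line(s) (total 0); column heights now [0 4 4 7 8 8 0], max=8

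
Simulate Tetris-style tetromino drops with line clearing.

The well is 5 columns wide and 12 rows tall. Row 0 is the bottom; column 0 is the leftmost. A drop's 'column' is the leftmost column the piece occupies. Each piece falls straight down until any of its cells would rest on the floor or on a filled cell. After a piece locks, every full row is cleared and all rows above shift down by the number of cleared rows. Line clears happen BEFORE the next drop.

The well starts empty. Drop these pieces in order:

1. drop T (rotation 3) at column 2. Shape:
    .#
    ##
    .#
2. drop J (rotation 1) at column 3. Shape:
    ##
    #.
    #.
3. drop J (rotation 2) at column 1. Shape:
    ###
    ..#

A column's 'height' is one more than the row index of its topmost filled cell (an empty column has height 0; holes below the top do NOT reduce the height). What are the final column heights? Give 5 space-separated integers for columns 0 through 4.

Drop 1: T rot3 at col 2 lands with bottom-row=0; cleared 0 line(s) (total 0); column heights now [0 0 2 3 0], max=3
Drop 2: J rot1 at col 3 lands with bottom-row=3; cleared 0 line(s) (total 0); column heights now [0 0 2 6 6], max=6
Drop 3: J rot2 at col 1 lands with bottom-row=6; cleared 0 line(s) (total 0); column heights now [0 8 8 8 6], max=8

Answer: 0 8 8 8 6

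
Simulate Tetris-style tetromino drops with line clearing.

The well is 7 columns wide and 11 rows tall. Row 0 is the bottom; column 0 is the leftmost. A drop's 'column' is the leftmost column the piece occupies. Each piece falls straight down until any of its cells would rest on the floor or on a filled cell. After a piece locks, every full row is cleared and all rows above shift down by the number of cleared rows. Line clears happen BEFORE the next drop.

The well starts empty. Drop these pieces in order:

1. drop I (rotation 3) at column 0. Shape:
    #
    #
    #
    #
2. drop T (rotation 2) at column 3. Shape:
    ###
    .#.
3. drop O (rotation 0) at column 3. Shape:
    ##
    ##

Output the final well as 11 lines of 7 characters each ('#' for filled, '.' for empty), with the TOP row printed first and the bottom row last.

Drop 1: I rot3 at col 0 lands with bottom-row=0; cleared 0 line(s) (total 0); column heights now [4 0 0 0 0 0 0], max=4
Drop 2: T rot2 at col 3 lands with bottom-row=0; cleared 0 line(s) (total 0); column heights now [4 0 0 2 2 2 0], max=4
Drop 3: O rot0 at col 3 lands with bottom-row=2; cleared 0 line(s) (total 0); column heights now [4 0 0 4 4 2 0], max=4

Answer: .......
.......
.......
.......
.......
.......
.......
#..##..
#..##..
#..###.
#...#..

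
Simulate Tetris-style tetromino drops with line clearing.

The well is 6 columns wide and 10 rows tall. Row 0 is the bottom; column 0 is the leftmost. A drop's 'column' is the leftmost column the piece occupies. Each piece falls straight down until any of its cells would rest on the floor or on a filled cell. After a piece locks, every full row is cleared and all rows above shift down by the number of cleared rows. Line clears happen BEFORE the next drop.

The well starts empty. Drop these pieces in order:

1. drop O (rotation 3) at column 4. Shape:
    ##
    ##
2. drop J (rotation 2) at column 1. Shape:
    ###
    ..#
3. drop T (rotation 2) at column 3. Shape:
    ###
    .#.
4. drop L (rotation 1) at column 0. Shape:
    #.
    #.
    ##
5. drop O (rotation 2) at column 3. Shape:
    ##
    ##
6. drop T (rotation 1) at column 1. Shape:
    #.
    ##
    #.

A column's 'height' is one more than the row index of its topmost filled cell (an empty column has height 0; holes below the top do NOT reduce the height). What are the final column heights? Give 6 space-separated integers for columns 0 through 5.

Drop 1: O rot3 at col 4 lands with bottom-row=0; cleared 0 line(s) (total 0); column heights now [0 0 0 0 2 2], max=2
Drop 2: J rot2 at col 1 lands with bottom-row=0; cleared 0 line(s) (total 0); column heights now [0 2 2 2 2 2], max=2
Drop 3: T rot2 at col 3 lands with bottom-row=2; cleared 0 line(s) (total 0); column heights now [0 2 2 4 4 4], max=4
Drop 4: L rot1 at col 0 lands with bottom-row=2; cleared 0 line(s) (total 0); column heights now [5 3 2 4 4 4], max=5
Drop 5: O rot2 at col 3 lands with bottom-row=4; cleared 0 line(s) (total 0); column heights now [5 3 2 6 6 4], max=6
Drop 6: T rot1 at col 1 lands with bottom-row=3; cleared 0 line(s) (total 0); column heights now [5 6 5 6 6 4], max=6

Answer: 5 6 5 6 6 4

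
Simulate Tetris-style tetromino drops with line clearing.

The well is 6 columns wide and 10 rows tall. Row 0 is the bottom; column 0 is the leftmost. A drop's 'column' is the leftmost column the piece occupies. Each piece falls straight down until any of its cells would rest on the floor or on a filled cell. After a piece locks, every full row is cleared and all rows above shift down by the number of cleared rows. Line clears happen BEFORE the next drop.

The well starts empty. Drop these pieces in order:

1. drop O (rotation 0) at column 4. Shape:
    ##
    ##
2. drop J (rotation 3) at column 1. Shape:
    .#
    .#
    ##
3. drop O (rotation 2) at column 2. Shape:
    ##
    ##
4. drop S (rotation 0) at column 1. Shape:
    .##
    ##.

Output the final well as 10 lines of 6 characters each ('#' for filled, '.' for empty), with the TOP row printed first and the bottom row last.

Drop 1: O rot0 at col 4 lands with bottom-row=0; cleared 0 line(s) (total 0); column heights now [0 0 0 0 2 2], max=2
Drop 2: J rot3 at col 1 lands with bottom-row=0; cleared 0 line(s) (total 0); column heights now [0 1 3 0 2 2], max=3
Drop 3: O rot2 at col 2 lands with bottom-row=3; cleared 0 line(s) (total 0); column heights now [0 1 5 5 2 2], max=5
Drop 4: S rot0 at col 1 lands with bottom-row=5; cleared 0 line(s) (total 0); column heights now [0 6 7 7 2 2], max=7

Answer: ......
......
......
..##..
.##...
..##..
..##..
..#...
..#.##
.##.##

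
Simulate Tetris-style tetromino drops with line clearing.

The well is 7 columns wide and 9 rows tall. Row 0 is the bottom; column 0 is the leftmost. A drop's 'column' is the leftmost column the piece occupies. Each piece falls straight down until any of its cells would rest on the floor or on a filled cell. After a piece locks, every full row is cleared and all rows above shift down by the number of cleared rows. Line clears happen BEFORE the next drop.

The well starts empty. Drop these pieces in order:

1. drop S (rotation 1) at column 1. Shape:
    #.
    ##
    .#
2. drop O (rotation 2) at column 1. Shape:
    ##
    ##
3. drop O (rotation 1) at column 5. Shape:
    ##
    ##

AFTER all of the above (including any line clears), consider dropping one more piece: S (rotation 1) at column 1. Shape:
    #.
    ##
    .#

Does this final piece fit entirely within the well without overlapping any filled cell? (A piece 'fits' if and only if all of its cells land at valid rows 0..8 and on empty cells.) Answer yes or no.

Answer: yes

Derivation:
Drop 1: S rot1 at col 1 lands with bottom-row=0; cleared 0 line(s) (total 0); column heights now [0 3 2 0 0 0 0], max=3
Drop 2: O rot2 at col 1 lands with bottom-row=3; cleared 0 line(s) (total 0); column heights now [0 5 5 0 0 0 0], max=5
Drop 3: O rot1 at col 5 lands with bottom-row=0; cleared 0 line(s) (total 0); column heights now [0 5 5 0 0 2 2], max=5
Test piece S rot1 at col 1 (width 2): heights before test = [0 5 5 0 0 2 2]; fits = True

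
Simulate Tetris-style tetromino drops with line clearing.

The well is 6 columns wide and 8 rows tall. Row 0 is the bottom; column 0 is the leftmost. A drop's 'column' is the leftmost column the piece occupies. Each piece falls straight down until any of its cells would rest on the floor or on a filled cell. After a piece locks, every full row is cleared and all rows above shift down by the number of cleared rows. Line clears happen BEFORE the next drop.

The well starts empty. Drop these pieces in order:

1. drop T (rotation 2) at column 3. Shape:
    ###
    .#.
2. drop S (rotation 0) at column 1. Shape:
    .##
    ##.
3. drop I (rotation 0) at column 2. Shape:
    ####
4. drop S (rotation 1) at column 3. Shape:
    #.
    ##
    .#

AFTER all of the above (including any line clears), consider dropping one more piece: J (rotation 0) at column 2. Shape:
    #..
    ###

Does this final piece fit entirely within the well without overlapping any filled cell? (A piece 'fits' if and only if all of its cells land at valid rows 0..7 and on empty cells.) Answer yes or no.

Drop 1: T rot2 at col 3 lands with bottom-row=0; cleared 0 line(s) (total 0); column heights now [0 0 0 2 2 2], max=2
Drop 2: S rot0 at col 1 lands with bottom-row=1; cleared 0 line(s) (total 0); column heights now [0 2 3 3 2 2], max=3
Drop 3: I rot0 at col 2 lands with bottom-row=3; cleared 0 line(s) (total 0); column heights now [0 2 4 4 4 4], max=4
Drop 4: S rot1 at col 3 lands with bottom-row=4; cleared 0 line(s) (total 0); column heights now [0 2 4 7 6 4], max=7
Test piece J rot0 at col 2 (width 3): heights before test = [0 2 4 7 6 4]; fits = False

Answer: no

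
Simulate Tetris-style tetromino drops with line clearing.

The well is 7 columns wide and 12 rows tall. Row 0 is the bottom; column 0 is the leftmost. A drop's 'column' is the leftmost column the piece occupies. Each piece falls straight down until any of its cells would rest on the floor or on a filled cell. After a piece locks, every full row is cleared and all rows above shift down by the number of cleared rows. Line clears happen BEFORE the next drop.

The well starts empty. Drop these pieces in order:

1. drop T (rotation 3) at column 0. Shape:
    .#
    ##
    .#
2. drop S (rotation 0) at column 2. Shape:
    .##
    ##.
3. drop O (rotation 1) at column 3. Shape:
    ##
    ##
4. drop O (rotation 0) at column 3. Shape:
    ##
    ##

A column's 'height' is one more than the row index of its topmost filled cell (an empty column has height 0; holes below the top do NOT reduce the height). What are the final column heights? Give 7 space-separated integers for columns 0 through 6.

Answer: 2 3 1 6 6 0 0

Derivation:
Drop 1: T rot3 at col 0 lands with bottom-row=0; cleared 0 line(s) (total 0); column heights now [2 3 0 0 0 0 0], max=3
Drop 2: S rot0 at col 2 lands with bottom-row=0; cleared 0 line(s) (total 0); column heights now [2 3 1 2 2 0 0], max=3
Drop 3: O rot1 at col 3 lands with bottom-row=2; cleared 0 line(s) (total 0); column heights now [2 3 1 4 4 0 0], max=4
Drop 4: O rot0 at col 3 lands with bottom-row=4; cleared 0 line(s) (total 0); column heights now [2 3 1 6 6 0 0], max=6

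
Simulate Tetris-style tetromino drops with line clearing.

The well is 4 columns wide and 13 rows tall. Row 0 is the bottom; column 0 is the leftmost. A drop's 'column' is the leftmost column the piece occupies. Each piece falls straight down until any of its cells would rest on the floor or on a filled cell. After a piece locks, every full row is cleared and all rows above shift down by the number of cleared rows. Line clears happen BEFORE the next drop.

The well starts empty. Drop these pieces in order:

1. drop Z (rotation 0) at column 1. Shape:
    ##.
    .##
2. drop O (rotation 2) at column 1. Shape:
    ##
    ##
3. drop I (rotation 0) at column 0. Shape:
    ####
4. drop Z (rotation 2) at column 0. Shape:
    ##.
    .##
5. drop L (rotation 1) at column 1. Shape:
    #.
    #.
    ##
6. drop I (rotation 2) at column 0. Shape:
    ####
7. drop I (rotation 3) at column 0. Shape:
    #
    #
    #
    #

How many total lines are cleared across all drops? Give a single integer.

Drop 1: Z rot0 at col 1 lands with bottom-row=0; cleared 0 line(s) (total 0); column heights now [0 2 2 1], max=2
Drop 2: O rot2 at col 1 lands with bottom-row=2; cleared 0 line(s) (total 0); column heights now [0 4 4 1], max=4
Drop 3: I rot0 at col 0 lands with bottom-row=4; cleared 1 line(s) (total 1); column heights now [0 4 4 1], max=4
Drop 4: Z rot2 at col 0 lands with bottom-row=4; cleared 0 line(s) (total 1); column heights now [6 6 5 1], max=6
Drop 5: L rot1 at col 1 lands with bottom-row=6; cleared 0 line(s) (total 1); column heights now [6 9 7 1], max=9
Drop 6: I rot2 at col 0 lands with bottom-row=9; cleared 1 line(s) (total 2); column heights now [6 9 7 1], max=9
Drop 7: I rot3 at col 0 lands with bottom-row=6; cleared 0 line(s) (total 2); column heights now [10 9 7 1], max=10

Answer: 2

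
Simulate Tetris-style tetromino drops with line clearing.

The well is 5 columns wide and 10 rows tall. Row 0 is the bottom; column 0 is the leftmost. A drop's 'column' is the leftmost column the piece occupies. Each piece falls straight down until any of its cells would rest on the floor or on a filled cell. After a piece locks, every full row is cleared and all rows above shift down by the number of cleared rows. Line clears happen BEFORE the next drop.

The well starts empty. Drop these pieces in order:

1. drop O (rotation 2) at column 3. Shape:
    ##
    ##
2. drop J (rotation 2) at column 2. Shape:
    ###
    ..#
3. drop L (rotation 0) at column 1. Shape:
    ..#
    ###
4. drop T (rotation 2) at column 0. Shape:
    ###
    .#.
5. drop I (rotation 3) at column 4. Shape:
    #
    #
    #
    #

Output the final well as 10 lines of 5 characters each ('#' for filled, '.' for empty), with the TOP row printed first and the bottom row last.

Answer: .....
.....
....#
###.#
.#.##
.####
..###
....#
...##
...##

Derivation:
Drop 1: O rot2 at col 3 lands with bottom-row=0; cleared 0 line(s) (total 0); column heights now [0 0 0 2 2], max=2
Drop 2: J rot2 at col 2 lands with bottom-row=2; cleared 0 line(s) (total 0); column heights now [0 0 4 4 4], max=4
Drop 3: L rot0 at col 1 lands with bottom-row=4; cleared 0 line(s) (total 0); column heights now [0 5 5 6 4], max=6
Drop 4: T rot2 at col 0 lands with bottom-row=5; cleared 0 line(s) (total 0); column heights now [7 7 7 6 4], max=7
Drop 5: I rot3 at col 4 lands with bottom-row=4; cleared 0 line(s) (total 0); column heights now [7 7 7 6 8], max=8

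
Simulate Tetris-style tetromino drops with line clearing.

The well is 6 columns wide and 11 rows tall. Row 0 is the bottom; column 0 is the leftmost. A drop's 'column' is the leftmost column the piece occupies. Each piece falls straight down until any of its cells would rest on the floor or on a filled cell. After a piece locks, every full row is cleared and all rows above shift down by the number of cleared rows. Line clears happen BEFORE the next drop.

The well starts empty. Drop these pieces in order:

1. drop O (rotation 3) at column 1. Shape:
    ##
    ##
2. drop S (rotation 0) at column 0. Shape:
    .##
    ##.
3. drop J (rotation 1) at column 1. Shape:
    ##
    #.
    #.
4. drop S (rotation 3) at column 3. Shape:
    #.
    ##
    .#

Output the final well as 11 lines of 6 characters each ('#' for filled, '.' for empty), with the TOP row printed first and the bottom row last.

Drop 1: O rot3 at col 1 lands with bottom-row=0; cleared 0 line(s) (total 0); column heights now [0 2 2 0 0 0], max=2
Drop 2: S rot0 at col 0 lands with bottom-row=2; cleared 0 line(s) (total 0); column heights now [3 4 4 0 0 0], max=4
Drop 3: J rot1 at col 1 lands with bottom-row=4; cleared 0 line(s) (total 0); column heights now [3 7 7 0 0 0], max=7
Drop 4: S rot3 at col 3 lands with bottom-row=0; cleared 0 line(s) (total 0); column heights now [3 7 7 3 2 0], max=7

Answer: ......
......
......
......
.##...
.#....
.#....
.##...
##.#..
.####.
.##.#.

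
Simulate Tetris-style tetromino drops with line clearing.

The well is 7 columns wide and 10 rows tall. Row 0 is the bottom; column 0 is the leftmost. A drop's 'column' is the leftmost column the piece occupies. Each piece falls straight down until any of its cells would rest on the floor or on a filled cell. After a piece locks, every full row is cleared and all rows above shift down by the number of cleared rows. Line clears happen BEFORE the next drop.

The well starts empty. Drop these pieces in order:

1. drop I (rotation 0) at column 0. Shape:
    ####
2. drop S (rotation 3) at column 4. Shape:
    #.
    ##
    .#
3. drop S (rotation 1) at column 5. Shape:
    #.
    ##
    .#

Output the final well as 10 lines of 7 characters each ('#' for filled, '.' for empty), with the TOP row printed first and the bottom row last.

Drop 1: I rot0 at col 0 lands with bottom-row=0; cleared 0 line(s) (total 0); column heights now [1 1 1 1 0 0 0], max=1
Drop 2: S rot3 at col 4 lands with bottom-row=0; cleared 0 line(s) (total 0); column heights now [1 1 1 1 3 2 0], max=3
Drop 3: S rot1 at col 5 lands with bottom-row=1; cleared 0 line(s) (total 0); column heights now [1 1 1 1 3 4 3], max=4

Answer: .......
.......
.......
.......
.......
.......
.....#.
....###
....###
####.#.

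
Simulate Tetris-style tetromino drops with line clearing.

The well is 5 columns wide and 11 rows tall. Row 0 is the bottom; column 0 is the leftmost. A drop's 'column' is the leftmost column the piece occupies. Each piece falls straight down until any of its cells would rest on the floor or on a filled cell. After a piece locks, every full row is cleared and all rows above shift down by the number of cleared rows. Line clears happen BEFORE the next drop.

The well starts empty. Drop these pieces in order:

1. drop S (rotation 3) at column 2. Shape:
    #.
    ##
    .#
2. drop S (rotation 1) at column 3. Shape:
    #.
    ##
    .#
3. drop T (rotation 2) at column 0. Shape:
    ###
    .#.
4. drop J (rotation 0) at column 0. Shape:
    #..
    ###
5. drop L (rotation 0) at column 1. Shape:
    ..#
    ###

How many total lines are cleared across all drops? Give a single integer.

Answer: 0

Derivation:
Drop 1: S rot3 at col 2 lands with bottom-row=0; cleared 0 line(s) (total 0); column heights now [0 0 3 2 0], max=3
Drop 2: S rot1 at col 3 lands with bottom-row=1; cleared 0 line(s) (total 0); column heights now [0 0 3 4 3], max=4
Drop 3: T rot2 at col 0 lands with bottom-row=2; cleared 0 line(s) (total 0); column heights now [4 4 4 4 3], max=4
Drop 4: J rot0 at col 0 lands with bottom-row=4; cleared 0 line(s) (total 0); column heights now [6 5 5 4 3], max=6
Drop 5: L rot0 at col 1 lands with bottom-row=5; cleared 0 line(s) (total 0); column heights now [6 6 6 7 3], max=7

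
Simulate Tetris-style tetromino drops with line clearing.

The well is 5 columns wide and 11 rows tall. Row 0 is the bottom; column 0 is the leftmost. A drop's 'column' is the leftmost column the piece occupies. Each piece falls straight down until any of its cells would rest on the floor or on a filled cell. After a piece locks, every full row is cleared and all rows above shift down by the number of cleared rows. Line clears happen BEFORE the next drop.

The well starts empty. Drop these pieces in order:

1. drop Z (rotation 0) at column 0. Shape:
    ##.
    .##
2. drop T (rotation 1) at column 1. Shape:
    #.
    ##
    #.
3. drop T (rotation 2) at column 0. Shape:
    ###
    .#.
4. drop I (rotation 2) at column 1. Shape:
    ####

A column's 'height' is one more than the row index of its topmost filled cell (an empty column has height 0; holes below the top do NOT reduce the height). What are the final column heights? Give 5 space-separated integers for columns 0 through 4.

Drop 1: Z rot0 at col 0 lands with bottom-row=0; cleared 0 line(s) (total 0); column heights now [2 2 1 0 0], max=2
Drop 2: T rot1 at col 1 lands with bottom-row=2; cleared 0 line(s) (total 0); column heights now [2 5 4 0 0], max=5
Drop 3: T rot2 at col 0 lands with bottom-row=5; cleared 0 line(s) (total 0); column heights now [7 7 7 0 0], max=7
Drop 4: I rot2 at col 1 lands with bottom-row=7; cleared 0 line(s) (total 0); column heights now [7 8 8 8 8], max=8

Answer: 7 8 8 8 8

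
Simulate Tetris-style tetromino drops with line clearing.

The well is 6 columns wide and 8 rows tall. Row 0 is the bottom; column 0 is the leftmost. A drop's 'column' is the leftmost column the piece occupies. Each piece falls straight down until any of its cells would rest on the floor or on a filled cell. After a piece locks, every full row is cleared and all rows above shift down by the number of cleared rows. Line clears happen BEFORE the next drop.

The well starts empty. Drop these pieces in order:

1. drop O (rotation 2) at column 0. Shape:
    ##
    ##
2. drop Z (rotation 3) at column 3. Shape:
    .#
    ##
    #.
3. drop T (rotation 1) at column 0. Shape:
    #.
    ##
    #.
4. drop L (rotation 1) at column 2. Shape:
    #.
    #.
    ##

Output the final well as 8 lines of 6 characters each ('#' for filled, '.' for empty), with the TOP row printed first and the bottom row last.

Drop 1: O rot2 at col 0 lands with bottom-row=0; cleared 0 line(s) (total 0); column heights now [2 2 0 0 0 0], max=2
Drop 2: Z rot3 at col 3 lands with bottom-row=0; cleared 0 line(s) (total 0); column heights now [2 2 0 2 3 0], max=3
Drop 3: T rot1 at col 0 lands with bottom-row=2; cleared 0 line(s) (total 0); column heights now [5 4 0 2 3 0], max=5
Drop 4: L rot1 at col 2 lands with bottom-row=2; cleared 0 line(s) (total 0); column heights now [5 4 5 3 3 0], max=5

Answer: ......
......
......
#.#...
###...
#.###.
##.##.
##.#..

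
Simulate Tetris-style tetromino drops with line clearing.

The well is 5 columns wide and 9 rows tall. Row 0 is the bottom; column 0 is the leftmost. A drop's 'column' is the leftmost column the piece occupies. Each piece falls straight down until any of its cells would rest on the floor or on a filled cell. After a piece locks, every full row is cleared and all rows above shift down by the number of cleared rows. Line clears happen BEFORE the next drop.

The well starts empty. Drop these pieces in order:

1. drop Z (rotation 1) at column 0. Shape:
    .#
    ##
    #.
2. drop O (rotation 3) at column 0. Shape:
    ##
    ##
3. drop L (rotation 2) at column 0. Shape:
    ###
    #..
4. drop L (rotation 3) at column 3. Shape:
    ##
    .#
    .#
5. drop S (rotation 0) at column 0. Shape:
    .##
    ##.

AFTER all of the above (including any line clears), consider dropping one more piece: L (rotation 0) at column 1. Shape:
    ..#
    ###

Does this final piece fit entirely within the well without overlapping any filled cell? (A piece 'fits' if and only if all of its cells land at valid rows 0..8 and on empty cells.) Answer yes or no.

Answer: no

Derivation:
Drop 1: Z rot1 at col 0 lands with bottom-row=0; cleared 0 line(s) (total 0); column heights now [2 3 0 0 0], max=3
Drop 2: O rot3 at col 0 lands with bottom-row=3; cleared 0 line(s) (total 0); column heights now [5 5 0 0 0], max=5
Drop 3: L rot2 at col 0 lands with bottom-row=5; cleared 0 line(s) (total 0); column heights now [7 7 7 0 0], max=7
Drop 4: L rot3 at col 3 lands with bottom-row=0; cleared 0 line(s) (total 0); column heights now [7 7 7 3 3], max=7
Drop 5: S rot0 at col 0 lands with bottom-row=7; cleared 0 line(s) (total 0); column heights now [8 9 9 3 3], max=9
Test piece L rot0 at col 1 (width 3): heights before test = [8 9 9 3 3]; fits = False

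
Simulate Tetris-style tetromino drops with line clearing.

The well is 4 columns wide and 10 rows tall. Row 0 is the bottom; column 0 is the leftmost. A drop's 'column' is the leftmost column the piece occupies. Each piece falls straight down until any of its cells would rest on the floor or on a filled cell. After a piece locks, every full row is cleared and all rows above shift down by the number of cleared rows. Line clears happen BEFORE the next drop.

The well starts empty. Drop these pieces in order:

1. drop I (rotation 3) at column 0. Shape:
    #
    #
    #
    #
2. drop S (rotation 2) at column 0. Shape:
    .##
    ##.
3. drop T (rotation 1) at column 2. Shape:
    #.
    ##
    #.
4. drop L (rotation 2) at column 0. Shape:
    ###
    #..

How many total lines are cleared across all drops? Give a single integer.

Drop 1: I rot3 at col 0 lands with bottom-row=0; cleared 0 line(s) (total 0); column heights now [4 0 0 0], max=4
Drop 2: S rot2 at col 0 lands with bottom-row=4; cleared 0 line(s) (total 0); column heights now [5 6 6 0], max=6
Drop 3: T rot1 at col 2 lands with bottom-row=6; cleared 0 line(s) (total 0); column heights now [5 6 9 8], max=9
Drop 4: L rot2 at col 0 lands with bottom-row=8; cleared 0 line(s) (total 0); column heights now [10 10 10 8], max=10

Answer: 0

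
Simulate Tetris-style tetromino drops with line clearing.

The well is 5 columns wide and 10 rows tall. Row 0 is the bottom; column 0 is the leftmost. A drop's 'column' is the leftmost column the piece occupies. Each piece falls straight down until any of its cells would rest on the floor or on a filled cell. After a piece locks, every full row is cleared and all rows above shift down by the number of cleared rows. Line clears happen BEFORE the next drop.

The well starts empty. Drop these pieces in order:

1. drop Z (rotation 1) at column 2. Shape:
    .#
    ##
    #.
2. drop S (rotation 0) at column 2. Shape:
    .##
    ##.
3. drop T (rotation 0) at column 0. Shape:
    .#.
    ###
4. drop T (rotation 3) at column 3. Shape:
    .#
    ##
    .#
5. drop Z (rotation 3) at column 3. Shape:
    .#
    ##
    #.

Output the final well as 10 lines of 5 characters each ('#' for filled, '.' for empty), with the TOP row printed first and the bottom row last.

Drop 1: Z rot1 at col 2 lands with bottom-row=0; cleared 0 line(s) (total 0); column heights now [0 0 2 3 0], max=3
Drop 2: S rot0 at col 2 lands with bottom-row=3; cleared 0 line(s) (total 0); column heights now [0 0 4 5 5], max=5
Drop 3: T rot0 at col 0 lands with bottom-row=4; cleared 1 line(s) (total 1); column heights now [0 5 4 4 0], max=5
Drop 4: T rot3 at col 3 lands with bottom-row=3; cleared 0 line(s) (total 1); column heights now [0 5 4 5 6], max=6
Drop 5: Z rot3 at col 3 lands with bottom-row=5; cleared 0 line(s) (total 1); column heights now [0 5 4 7 8], max=8

Answer: .....
.....
....#
...##
...##
.#.##
..###
...#.
..##.
..#..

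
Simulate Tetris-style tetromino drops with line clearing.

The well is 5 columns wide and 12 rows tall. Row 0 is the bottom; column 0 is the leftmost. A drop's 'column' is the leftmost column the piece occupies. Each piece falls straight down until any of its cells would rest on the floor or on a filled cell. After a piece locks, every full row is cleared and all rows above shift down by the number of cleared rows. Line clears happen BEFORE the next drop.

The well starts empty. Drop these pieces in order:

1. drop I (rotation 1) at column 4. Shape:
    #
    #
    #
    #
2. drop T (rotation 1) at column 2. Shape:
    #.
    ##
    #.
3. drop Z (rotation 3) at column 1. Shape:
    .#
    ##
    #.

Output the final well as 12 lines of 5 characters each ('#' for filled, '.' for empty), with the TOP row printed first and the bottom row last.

Drop 1: I rot1 at col 4 lands with bottom-row=0; cleared 0 line(s) (total 0); column heights now [0 0 0 0 4], max=4
Drop 2: T rot1 at col 2 lands with bottom-row=0; cleared 0 line(s) (total 0); column heights now [0 0 3 2 4], max=4
Drop 3: Z rot3 at col 1 lands with bottom-row=2; cleared 0 line(s) (total 0); column heights now [0 4 5 2 4], max=5

Answer: .....
.....
.....
.....
.....
.....
.....
..#..
.##.#
.##.#
..###
..#.#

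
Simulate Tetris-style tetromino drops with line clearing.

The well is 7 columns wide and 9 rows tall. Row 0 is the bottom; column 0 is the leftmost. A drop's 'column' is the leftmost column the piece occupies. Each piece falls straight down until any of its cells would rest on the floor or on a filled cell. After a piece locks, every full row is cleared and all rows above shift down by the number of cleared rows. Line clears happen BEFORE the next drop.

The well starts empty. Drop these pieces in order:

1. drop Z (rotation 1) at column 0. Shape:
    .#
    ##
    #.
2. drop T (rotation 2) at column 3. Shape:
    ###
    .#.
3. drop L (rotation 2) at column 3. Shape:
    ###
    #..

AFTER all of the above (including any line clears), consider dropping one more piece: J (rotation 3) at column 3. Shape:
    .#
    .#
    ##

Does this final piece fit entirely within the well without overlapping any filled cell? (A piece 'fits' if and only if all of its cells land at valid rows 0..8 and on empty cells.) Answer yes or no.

Answer: yes

Derivation:
Drop 1: Z rot1 at col 0 lands with bottom-row=0; cleared 0 line(s) (total 0); column heights now [2 3 0 0 0 0 0], max=3
Drop 2: T rot2 at col 3 lands with bottom-row=0; cleared 0 line(s) (total 0); column heights now [2 3 0 2 2 2 0], max=3
Drop 3: L rot2 at col 3 lands with bottom-row=2; cleared 0 line(s) (total 0); column heights now [2 3 0 4 4 4 0], max=4
Test piece J rot3 at col 3 (width 2): heights before test = [2 3 0 4 4 4 0]; fits = True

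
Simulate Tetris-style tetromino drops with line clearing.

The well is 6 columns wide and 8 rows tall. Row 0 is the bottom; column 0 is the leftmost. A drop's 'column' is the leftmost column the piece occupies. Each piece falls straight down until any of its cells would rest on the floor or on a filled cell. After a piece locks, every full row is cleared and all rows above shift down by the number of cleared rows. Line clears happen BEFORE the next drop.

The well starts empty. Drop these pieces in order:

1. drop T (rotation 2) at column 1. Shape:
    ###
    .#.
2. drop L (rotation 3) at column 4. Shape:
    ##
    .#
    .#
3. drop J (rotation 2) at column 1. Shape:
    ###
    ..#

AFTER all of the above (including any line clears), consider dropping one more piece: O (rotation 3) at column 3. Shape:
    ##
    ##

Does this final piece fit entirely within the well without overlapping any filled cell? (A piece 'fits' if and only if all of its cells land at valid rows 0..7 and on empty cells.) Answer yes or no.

Drop 1: T rot2 at col 1 lands with bottom-row=0; cleared 0 line(s) (total 0); column heights now [0 2 2 2 0 0], max=2
Drop 2: L rot3 at col 4 lands with bottom-row=0; cleared 0 line(s) (total 0); column heights now [0 2 2 2 3 3], max=3
Drop 3: J rot2 at col 1 lands with bottom-row=2; cleared 0 line(s) (total 0); column heights now [0 4 4 4 3 3], max=4
Test piece O rot3 at col 3 (width 2): heights before test = [0 4 4 4 3 3]; fits = True

Answer: yes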